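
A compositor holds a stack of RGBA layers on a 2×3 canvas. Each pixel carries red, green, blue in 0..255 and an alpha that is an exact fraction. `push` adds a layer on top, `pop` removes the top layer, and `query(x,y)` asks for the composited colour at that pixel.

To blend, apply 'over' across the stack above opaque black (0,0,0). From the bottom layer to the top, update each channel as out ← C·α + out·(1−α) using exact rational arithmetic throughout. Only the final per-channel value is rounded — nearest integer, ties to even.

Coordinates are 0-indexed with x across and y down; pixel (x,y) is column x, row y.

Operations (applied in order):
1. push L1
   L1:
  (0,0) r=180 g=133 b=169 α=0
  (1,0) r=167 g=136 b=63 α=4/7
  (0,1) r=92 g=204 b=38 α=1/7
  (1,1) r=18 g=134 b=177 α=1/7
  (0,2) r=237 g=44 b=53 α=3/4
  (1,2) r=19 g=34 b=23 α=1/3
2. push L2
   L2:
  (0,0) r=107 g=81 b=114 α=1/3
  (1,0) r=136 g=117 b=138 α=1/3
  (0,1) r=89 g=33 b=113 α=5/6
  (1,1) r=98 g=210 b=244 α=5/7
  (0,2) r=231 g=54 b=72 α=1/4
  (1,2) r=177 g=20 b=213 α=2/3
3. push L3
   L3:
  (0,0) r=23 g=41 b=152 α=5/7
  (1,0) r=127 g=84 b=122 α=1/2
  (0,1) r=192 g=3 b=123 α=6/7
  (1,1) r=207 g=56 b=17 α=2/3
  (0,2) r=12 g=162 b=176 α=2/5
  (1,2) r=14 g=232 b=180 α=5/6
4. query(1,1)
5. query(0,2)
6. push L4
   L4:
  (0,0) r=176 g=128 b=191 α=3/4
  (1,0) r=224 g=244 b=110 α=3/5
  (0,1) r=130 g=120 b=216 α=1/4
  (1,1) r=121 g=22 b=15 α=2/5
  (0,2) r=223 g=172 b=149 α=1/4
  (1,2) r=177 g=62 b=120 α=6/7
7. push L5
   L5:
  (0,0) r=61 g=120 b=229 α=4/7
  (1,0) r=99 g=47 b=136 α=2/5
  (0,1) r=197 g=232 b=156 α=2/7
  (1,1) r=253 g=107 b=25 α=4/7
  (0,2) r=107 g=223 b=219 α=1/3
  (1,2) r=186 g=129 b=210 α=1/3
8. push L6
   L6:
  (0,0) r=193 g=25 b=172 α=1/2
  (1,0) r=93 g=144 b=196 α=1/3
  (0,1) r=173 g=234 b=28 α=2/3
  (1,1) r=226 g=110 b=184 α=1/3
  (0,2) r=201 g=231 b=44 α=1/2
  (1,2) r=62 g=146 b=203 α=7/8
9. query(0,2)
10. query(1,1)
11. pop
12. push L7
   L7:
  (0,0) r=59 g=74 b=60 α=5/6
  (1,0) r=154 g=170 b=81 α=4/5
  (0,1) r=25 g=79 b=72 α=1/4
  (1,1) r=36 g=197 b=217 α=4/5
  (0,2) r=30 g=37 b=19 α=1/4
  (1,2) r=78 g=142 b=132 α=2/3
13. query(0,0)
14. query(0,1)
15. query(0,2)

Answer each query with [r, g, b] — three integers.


at x=1,y=1 over L1,L2,L3:
+L1 (α=1/7) → [18/7, 134/7, 177/7]
+L2 (α=5/7) → [3466/49, 7618/49, 8894/49]
+L3 (α=2/3) → [23752/147, 13106/147, 3520/49]
= [162, 89, 72]

query (0,2) [L1,L2,L3] — begin 0,0,0
+L1 (α=3/4) → [711/4, 33, 159/4]
+L2 (α=1/4) → [3057/16, 153/4, 765/16]
+L3 (α=2/5) → [1911/16, 351/4, 7927/80]
= [119, 88, 99]

at x=0,y=2 over L1,L2,L3,L4,L5,L6:
+L1 (α=3/4) → [711/4, 33, 159/4]
+L2 (α=1/4) → [3057/16, 153/4, 765/16]
+L3 (α=2/5) → [1911/16, 351/4, 7927/80]
+L4 (α=1/4) → [9301/64, 1741/16, 35701/320]
+L5 (α=1/3) → [12725/96, 1175/8, 70741/480]
+L6 (α=1/2) → [32021/192, 3023/16, 91861/960]
rounded: [167, 189, 96]

at x=1,y=1 over L1,L2,L3,L4,L5,L6:
L1 α=1/7: [18/7, 134/7, 177/7]
L2 α=5/7: [3466/49, 7618/49, 8894/49]
L3 α=2/3: [23752/147, 13106/147, 3520/49]
L4 α=2/5: [7122/49, 15262/245, 2406/49]
L5 α=4/7: [70954/343, 150646/1715, 12118/343]
L6 α=1/3: [73142/343, 163314/1715, 29116/343]
rounded: [213, 95, 85]

at x=0,y=0 over L1,L2,L3,L4,L5,L7:
after L1 α=0: [0, 0, 0]
after L2 α=1/3: [107/3, 27, 38]
after L3 α=5/7: [559/21, 37, 836/7]
after L4 α=3/4: [11647/84, 421/4, 4847/28]
after L5 α=4/7: [18479/196, 3183/28, 40189/196]
after L7 α=5/6: [25433/392, 13543/168, 98989/1176]
= [65, 81, 84]

query (0,1) [L1,L2,L3,L4,L5,L7] — begin 0,0,0
+L1 (α=1/7) → [92/7, 204/7, 38/7]
+L2 (α=5/6) → [1069/14, 453/14, 1331/14]
+L3 (α=6/7) → [17197/98, 705/98, 11663/98]
+L4 (α=1/4) → [64331/392, 13875/392, 56157/392]
+L5 (α=2/7) → [476103/2744, 251263/2744, 403089/2744]
+L7 (α=1/4) → [1496909/10976, 970565/10976, 1406835/10976]
rounded: [136, 88, 128]

query (0,2) [L1,L2,L3,L4,L5,L7] — begin 0,0,0
+L1 (α=3/4) → [711/4, 33, 159/4]
+L2 (α=1/4) → [3057/16, 153/4, 765/16]
+L3 (α=2/5) → [1911/16, 351/4, 7927/80]
+L4 (α=1/4) → [9301/64, 1741/16, 35701/320]
+L5 (α=1/3) → [12725/96, 1175/8, 70741/480]
+L7 (α=1/4) → [13685/128, 3821/32, 73781/640]
rounded: [107, 119, 115]


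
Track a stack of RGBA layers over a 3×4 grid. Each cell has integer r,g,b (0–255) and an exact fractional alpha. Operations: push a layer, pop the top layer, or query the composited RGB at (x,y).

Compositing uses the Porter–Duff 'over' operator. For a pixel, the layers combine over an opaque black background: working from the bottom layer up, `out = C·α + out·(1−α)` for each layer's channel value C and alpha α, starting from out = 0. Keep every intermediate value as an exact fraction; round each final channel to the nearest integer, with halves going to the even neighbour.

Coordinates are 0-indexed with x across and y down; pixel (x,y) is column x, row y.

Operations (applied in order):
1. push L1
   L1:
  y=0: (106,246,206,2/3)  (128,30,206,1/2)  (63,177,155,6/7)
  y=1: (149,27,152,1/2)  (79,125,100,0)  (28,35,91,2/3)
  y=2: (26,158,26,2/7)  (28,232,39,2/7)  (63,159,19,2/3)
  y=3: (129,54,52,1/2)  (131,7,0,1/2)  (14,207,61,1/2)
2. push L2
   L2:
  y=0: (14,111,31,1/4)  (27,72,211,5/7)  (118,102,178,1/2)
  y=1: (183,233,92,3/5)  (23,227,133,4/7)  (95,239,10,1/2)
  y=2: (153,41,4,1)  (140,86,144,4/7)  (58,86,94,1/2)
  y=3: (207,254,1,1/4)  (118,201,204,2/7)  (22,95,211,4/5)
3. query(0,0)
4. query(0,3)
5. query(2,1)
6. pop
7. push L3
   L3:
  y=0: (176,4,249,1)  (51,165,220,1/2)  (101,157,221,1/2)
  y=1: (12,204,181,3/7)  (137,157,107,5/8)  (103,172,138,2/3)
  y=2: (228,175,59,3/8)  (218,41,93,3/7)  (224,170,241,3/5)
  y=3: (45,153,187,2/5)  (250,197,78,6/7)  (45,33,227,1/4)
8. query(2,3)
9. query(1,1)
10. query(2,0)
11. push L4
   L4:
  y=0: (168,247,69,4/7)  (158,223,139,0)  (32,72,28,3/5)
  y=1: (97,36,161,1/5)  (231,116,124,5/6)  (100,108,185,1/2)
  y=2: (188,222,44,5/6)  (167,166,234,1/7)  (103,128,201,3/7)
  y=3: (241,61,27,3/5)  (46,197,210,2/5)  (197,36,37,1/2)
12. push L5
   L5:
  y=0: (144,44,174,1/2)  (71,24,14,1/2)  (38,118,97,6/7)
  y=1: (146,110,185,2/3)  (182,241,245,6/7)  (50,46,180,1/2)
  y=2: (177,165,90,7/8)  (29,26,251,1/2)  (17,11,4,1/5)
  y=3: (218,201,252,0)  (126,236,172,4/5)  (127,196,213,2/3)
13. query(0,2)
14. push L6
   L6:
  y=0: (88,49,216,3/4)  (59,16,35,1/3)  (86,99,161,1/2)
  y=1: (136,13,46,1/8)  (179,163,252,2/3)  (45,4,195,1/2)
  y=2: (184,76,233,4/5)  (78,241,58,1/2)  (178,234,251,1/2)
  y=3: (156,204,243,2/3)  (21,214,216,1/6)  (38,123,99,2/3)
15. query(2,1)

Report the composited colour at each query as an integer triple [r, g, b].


at x=0,y=0 over L1,L2:
L1 α=2/3: [212/3, 164, 412/3]
L2 α=1/4: [113/2, 603/4, 443/4]
rounded: [56, 151, 111]

query (0,3) [L1,L2] — begin 0,0,0
after L1 α=1/2: [129/2, 27, 26]
after L2 α=1/4: [801/8, 335/4, 79/4]
rounded: [100, 84, 20]

(2,1) stack=L1,L2; from [0,0,0]:
+L1 (α=2/3) → [56/3, 70/3, 182/3]
+L2 (α=1/2) → [341/6, 787/6, 106/3]
rounded: [57, 131, 35]

at x=2,y=3 over L1,L3:
after L1 α=1/2: [7, 207/2, 61/2]
after L3 α=1/4: [33/2, 687/8, 637/8]
= [16, 86, 80]

(1,1) stack=L1,L3; from [0,0,0]:
after L1 α=0: [0, 0, 0]
after L3 α=5/8: [685/8, 785/8, 535/8]
→ [86, 98, 67]

query (2,0) [L1,L3] — begin 0,0,0
after L1 α=6/7: [54, 1062/7, 930/7]
after L3 α=1/2: [155/2, 2161/14, 2477/14]
→ [78, 154, 177]

query (0,2) [L1,L3,L4,L5] — begin 0,0,0
+L1 (α=2/7) → [52/7, 316/7, 52/7]
+L3 (α=3/8) → [631/7, 5255/56, 1499/56]
+L4 (α=5/6) → [7211/42, 67415/336, 13819/336]
+L5 (α=7/8) → [59249/336, 455495/2688, 225499/2688]
→ [176, 169, 84]

at x=2,y=1 over L1,L3,L4,L5,L6:
after L1 α=2/3: [56/3, 70/3, 182/3]
after L3 α=2/3: [674/9, 1102/9, 1010/9]
after L4 α=1/2: [787/9, 1037/9, 2675/18]
after L5 α=1/2: [1237/18, 1451/18, 5915/36]
after L6 α=1/2: [2047/36, 1523/36, 12935/72]
→ [57, 42, 180]


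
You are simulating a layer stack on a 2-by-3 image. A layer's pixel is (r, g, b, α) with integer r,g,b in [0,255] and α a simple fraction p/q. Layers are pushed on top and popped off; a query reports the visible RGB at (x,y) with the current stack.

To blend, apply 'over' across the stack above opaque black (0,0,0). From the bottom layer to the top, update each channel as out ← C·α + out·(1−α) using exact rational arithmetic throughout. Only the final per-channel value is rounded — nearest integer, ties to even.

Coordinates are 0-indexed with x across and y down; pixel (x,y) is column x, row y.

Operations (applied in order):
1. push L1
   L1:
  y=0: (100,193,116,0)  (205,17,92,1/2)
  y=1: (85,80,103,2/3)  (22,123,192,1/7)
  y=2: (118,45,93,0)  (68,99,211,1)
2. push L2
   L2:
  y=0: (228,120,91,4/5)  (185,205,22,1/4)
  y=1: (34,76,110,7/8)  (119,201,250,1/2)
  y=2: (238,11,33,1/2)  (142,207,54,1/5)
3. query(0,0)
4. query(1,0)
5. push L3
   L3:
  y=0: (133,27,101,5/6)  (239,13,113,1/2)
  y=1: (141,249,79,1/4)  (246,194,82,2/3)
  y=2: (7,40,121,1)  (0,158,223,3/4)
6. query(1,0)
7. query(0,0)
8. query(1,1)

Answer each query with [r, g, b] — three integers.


(0,0) stack=L1,L2; from [0,0,0]:
+L1 (α=0) → [0, 0, 0]
+L2 (α=4/5) → [912/5, 96, 364/5]
rounded: [182, 96, 73]

(1,0) stack=L1,L2; from [0,0,0]:
+L1 (α=1/2) → [205/2, 17/2, 46]
+L2 (α=1/4) → [985/8, 461/8, 40]
rounded: [123, 58, 40]

at x=1,y=0 over L1,L2,L3:
after L1 α=1/2: [205/2, 17/2, 46]
after L2 α=1/4: [985/8, 461/8, 40]
after L3 α=1/2: [2897/16, 565/16, 153/2]
= [181, 35, 76]

query (0,0) [L1,L2,L3] — begin 0,0,0
+L1 (α=0) → [0, 0, 0]
+L2 (α=4/5) → [912/5, 96, 364/5]
+L3 (α=5/6) → [4237/30, 77/2, 963/10]
= [141, 38, 96]

at x=1,y=1 over L1,L2,L3:
L1 α=1/7: [22/7, 123/7, 192/7]
L2 α=1/2: [855/14, 765/7, 971/7]
L3 α=2/3: [2581/14, 3481/21, 2119/21]
= [184, 166, 101]


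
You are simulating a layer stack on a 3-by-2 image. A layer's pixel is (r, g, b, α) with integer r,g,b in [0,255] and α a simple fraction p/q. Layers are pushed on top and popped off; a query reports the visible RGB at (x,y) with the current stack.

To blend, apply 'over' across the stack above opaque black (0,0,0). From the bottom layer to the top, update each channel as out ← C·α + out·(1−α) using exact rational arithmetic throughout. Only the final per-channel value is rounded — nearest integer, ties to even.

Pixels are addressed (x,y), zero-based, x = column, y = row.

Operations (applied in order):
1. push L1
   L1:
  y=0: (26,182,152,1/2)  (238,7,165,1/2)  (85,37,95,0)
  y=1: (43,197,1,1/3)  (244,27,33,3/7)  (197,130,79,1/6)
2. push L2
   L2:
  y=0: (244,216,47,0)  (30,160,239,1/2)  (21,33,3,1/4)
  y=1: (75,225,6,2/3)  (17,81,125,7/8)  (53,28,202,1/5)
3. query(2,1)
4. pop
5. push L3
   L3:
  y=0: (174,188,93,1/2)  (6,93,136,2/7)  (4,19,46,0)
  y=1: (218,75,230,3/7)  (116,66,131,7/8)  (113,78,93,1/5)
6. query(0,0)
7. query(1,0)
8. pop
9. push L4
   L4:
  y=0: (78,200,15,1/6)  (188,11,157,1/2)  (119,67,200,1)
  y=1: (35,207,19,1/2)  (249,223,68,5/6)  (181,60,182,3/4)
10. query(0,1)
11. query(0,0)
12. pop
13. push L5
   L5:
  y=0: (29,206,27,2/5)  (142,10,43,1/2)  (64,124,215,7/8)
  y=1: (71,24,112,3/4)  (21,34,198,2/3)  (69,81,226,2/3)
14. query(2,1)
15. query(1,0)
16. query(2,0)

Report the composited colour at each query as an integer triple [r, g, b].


at x=2,y=1 over L1,L2:
after L1 α=1/6: [197/6, 65/3, 79/6]
after L2 α=1/5: [553/15, 344/15, 764/15]
→ [37, 23, 51]

query (0,0) [L1,L3] — begin 0,0,0
+L1 (α=1/2) → [13, 91, 76]
+L3 (α=1/2) → [187/2, 279/2, 169/2]
rounded: [94, 140, 84]

(1,0) stack=L1,L3; from [0,0,0]:
L1 α=1/2: [119, 7/2, 165/2]
L3 α=2/7: [607/7, 407/14, 1369/14]
→ [87, 29, 98]

at x=0,y=1 over L1,L4:
after L1 α=1/3: [43/3, 197/3, 1/3]
after L4 α=1/2: [74/3, 409/3, 29/3]
→ [25, 136, 10]

(0,0) stack=L1,L4; from [0,0,0]:
after L1 α=1/2: [13, 91, 76]
after L4 α=1/6: [143/6, 655/6, 395/6]
rounded: [24, 109, 66]

query (2,1) [L1,L5] — begin 0,0,0
L1 α=1/6: [197/6, 65/3, 79/6]
L5 α=2/3: [1025/18, 551/9, 2791/18]
= [57, 61, 155]

at x=1,y=0 over L1,L5:
+L1 (α=1/2) → [119, 7/2, 165/2]
+L5 (α=1/2) → [261/2, 27/4, 251/4]
= [130, 7, 63]

query (2,0) [L1,L5] — begin 0,0,0
+L1 (α=0) → [0, 0, 0]
+L5 (α=7/8) → [56, 217/2, 1505/8]
= [56, 108, 188]


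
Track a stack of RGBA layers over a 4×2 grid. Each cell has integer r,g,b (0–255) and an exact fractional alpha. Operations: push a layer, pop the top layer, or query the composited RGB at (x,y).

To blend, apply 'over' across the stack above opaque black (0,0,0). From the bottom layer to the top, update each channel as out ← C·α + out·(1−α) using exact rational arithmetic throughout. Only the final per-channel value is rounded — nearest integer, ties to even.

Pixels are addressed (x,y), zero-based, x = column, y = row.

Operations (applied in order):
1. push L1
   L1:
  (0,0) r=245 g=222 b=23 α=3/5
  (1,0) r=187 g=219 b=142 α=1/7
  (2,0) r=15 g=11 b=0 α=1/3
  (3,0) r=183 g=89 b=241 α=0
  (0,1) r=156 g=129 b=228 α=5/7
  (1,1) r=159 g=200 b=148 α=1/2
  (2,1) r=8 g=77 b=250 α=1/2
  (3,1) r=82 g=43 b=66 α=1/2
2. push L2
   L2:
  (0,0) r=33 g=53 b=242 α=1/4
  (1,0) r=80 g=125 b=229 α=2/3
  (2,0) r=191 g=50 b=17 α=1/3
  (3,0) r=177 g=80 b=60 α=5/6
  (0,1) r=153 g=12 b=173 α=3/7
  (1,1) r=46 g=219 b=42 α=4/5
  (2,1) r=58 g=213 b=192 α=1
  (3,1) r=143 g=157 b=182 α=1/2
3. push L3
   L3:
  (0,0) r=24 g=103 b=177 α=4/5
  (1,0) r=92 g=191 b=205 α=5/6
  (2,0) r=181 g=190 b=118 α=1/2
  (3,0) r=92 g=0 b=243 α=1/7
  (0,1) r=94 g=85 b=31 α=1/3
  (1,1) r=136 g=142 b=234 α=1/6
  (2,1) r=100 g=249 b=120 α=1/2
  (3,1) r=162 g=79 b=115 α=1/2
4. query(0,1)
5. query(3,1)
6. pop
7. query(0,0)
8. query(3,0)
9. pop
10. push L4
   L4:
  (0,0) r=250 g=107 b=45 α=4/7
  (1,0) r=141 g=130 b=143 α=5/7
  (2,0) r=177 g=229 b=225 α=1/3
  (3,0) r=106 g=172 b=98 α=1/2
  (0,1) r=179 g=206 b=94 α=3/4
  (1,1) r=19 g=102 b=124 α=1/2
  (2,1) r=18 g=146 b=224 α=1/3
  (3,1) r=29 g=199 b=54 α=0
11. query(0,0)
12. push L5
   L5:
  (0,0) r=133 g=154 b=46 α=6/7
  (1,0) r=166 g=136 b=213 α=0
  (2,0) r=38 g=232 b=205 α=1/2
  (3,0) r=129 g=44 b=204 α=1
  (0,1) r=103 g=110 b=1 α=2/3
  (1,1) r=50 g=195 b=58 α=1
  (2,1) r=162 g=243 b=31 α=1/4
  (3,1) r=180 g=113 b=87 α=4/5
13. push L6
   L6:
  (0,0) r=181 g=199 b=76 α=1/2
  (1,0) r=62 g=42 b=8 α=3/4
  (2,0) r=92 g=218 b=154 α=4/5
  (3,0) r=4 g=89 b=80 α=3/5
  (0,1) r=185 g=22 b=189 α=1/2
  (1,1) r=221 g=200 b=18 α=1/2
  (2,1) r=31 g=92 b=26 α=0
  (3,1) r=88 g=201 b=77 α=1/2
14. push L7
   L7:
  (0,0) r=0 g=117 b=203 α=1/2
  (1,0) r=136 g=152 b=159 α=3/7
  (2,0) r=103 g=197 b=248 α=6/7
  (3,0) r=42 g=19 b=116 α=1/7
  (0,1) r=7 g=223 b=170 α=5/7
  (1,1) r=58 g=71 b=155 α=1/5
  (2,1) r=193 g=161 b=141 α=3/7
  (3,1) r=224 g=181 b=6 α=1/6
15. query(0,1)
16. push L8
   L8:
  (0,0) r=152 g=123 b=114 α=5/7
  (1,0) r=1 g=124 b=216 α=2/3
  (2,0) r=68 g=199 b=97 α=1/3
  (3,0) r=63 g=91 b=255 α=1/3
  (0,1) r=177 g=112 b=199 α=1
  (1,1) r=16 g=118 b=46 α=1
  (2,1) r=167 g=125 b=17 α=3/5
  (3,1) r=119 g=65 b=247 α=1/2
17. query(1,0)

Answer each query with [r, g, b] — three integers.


query (0,1) [L1,L2,L3] — begin 0,0,0
L1 α=5/7: [780/7, 645/7, 1140/7]
L2 α=3/7: [6333/49, 2832/49, 8193/49]
L3 α=1/3: [17272/147, 9829/147, 17905/147]
→ [117, 67, 122]

(3,1) stack=L1,L2,L3; from [0,0,0]:
+L1 (α=1/2) → [41, 43/2, 33]
+L2 (α=1/2) → [92, 357/4, 215/2]
+L3 (α=1/2) → [127, 673/8, 445/4]
rounded: [127, 84, 111]

query (0,0) [L1,L2] — begin 0,0,0
+L1 (α=3/5) → [147, 666/5, 69/5]
+L2 (α=1/4) → [237/2, 2263/20, 1417/20]
= [118, 113, 71]

(3,0) stack=L1,L2; from [0,0,0]:
+L1 (α=0) → [0, 0, 0]
+L2 (α=5/6) → [295/2, 200/3, 50]
rounded: [148, 67, 50]

at x=0,y=0 over L1,L4:
after L1 α=3/5: [147, 666/5, 69/5]
after L4 α=4/7: [1441/7, 4138/35, 1107/35]
rounded: [206, 118, 32]

at x=0,y=1 over L1,L4,L5,L6,L7:
after L1 α=5/7: [780/7, 645/7, 1140/7]
after L4 α=3/4: [4539/28, 4971/28, 1557/14]
after L5 α=2/3: [10307/84, 11131/84, 1585/42]
after L6 α=1/2: [25847/168, 12979/168, 9523/84]
after L7 α=5/7: [28787/588, 106639/588, 45223/294]
rounded: [49, 181, 154]

query (1,0) [L1,L4,L5,L6,L7,L8] — begin 0,0,0
L1 α=1/7: [187/7, 219/7, 142/7]
L4 α=5/7: [5309/49, 4988/49, 5289/49]
L5 α=0: [5309/49, 4988/49, 5289/49]
L6 α=3/4: [14423/196, 5581/98, 6465/196]
L7 α=3/7: [34415/343, 33506/343, 29838/343]
L8 α=2/3: [35101/1029, 118570/1029, 59338/343]
→ [34, 115, 173]


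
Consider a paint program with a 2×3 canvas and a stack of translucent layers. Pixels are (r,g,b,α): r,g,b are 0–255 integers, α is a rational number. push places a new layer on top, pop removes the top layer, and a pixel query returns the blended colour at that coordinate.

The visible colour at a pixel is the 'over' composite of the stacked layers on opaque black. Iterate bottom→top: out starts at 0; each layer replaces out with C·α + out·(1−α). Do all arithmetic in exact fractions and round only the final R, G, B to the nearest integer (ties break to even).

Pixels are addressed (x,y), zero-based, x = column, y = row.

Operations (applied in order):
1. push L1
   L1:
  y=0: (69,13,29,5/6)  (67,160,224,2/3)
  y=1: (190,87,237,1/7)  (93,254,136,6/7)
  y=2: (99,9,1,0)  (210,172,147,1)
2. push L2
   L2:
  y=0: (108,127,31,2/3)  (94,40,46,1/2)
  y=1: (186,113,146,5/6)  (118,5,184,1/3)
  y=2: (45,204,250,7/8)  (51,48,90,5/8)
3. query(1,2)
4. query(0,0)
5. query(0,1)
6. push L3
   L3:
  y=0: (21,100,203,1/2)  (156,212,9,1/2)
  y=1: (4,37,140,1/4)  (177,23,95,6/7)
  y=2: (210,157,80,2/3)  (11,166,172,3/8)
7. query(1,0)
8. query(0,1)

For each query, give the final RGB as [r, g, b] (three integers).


at x=1,y=2 over L1,L2:
+L1 (α=1) → [210, 172, 147]
+L2 (α=5/8) → [885/8, 189/2, 891/8]
= [111, 94, 111]

(0,0) stack=L1,L2; from [0,0,0]:
+L1 (α=5/6) → [115/2, 65/6, 145/6]
+L2 (α=2/3) → [547/6, 1589/18, 517/18]
= [91, 88, 29]

query (0,1) [L1,L2] — begin 0,0,0
+L1 (α=1/7) → [190/7, 87/7, 237/7]
+L2 (α=5/6) → [3350/21, 2021/21, 5347/42]
rounded: [160, 96, 127]

(1,0) stack=L1,L2,L3; from [0,0,0]:
+L1 (α=2/3) → [134/3, 320/3, 448/3]
+L2 (α=1/2) → [208/3, 220/3, 293/3]
+L3 (α=1/2) → [338/3, 428/3, 160/3]
→ [113, 143, 53]

at x=0,y=1 over L1,L2,L3:
L1 α=1/7: [190/7, 87/7, 237/7]
L2 α=5/6: [3350/21, 2021/21, 5347/42]
L3 α=1/4: [1689/14, 570/7, 7307/56]
rounded: [121, 81, 130]


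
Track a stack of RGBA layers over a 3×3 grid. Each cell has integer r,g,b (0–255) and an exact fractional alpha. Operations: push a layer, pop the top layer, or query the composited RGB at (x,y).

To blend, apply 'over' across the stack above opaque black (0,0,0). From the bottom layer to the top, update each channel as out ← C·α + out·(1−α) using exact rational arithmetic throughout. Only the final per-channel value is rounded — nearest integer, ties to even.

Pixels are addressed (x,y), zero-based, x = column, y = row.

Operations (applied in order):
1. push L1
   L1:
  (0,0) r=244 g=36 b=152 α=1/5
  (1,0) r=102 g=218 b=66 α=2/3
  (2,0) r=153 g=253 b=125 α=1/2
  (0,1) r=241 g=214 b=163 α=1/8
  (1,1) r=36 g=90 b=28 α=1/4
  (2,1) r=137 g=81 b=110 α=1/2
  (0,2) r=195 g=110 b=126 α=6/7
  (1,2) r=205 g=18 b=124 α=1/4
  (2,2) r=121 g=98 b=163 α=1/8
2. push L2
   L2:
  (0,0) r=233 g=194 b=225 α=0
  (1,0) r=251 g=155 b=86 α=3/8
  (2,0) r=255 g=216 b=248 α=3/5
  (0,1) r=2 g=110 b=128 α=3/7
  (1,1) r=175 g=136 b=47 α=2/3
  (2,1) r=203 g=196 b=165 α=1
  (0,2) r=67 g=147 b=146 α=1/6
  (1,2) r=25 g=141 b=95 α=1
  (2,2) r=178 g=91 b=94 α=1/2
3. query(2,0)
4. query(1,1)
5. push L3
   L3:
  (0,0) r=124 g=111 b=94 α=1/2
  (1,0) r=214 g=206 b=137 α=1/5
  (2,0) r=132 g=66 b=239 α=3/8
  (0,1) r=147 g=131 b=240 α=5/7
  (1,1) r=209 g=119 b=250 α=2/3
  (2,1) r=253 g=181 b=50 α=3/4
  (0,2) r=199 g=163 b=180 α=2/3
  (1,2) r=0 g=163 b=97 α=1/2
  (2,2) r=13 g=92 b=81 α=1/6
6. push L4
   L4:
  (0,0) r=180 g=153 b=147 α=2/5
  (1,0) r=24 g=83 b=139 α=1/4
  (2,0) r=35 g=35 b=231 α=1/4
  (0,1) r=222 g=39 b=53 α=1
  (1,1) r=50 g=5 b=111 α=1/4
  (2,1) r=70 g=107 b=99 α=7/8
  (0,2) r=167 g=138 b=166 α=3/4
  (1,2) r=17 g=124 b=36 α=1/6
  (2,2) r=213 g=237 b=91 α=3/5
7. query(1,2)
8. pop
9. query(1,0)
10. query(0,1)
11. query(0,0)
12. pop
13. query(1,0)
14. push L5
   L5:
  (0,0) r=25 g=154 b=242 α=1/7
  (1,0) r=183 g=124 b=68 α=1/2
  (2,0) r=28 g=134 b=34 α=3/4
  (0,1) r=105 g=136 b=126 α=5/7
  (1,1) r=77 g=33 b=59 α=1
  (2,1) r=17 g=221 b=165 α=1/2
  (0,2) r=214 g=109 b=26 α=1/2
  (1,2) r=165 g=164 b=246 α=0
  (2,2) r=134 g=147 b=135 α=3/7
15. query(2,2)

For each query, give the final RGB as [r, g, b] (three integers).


(2,0) stack=L1,L2; from [0,0,0]:
after L1 α=1/2: [153/2, 253/2, 125/2]
after L2 α=3/5: [918/5, 901/5, 869/5]
→ [184, 180, 174]

at x=1,y=1 over L1,L2:
+L1 (α=1/4) → [9, 45/2, 7]
+L2 (α=2/3) → [359/3, 589/6, 101/3]
→ [120, 98, 34]

at x=1,y=2 over L1,L2,L3,L4:
after L1 α=1/4: [205/4, 9/2, 31]
after L2 α=1: [25, 141, 95]
after L3 α=1/2: [25/2, 152, 96]
after L4 α=1/6: [53/4, 442/3, 86]
→ [13, 147, 86]

(1,0) stack=L1,L2,L3; from [0,0,0]:
+L1 (α=2/3) → [68, 436/3, 44]
+L2 (α=3/8) → [1093/8, 3575/24, 239/4]
+L3 (α=1/5) → [1521/10, 4811/30, 376/5]
= [152, 160, 75]

query (0,1) [L1,L2,L3] — begin 0,0,0
after L1 α=1/8: [241/8, 107/4, 163/8]
after L2 α=3/7: [253/14, 437/7, 133/2]
after L3 α=5/7: [5398/49, 5459/49, 1333/7]
rounded: [110, 111, 190]

at x=0,y=0 over L1,L2,L3:
+L1 (α=1/5) → [244/5, 36/5, 152/5]
+L2 (α=0) → [244/5, 36/5, 152/5]
+L3 (α=1/2) → [432/5, 591/10, 311/5]
→ [86, 59, 62]

query (1,0) [L1,L2] — begin 0,0,0
after L1 α=2/3: [68, 436/3, 44]
after L2 α=3/8: [1093/8, 3575/24, 239/4]
rounded: [137, 149, 60]

(2,2) stack=L1,L2,L5; from [0,0,0]:
+L1 (α=1/8) → [121/8, 49/4, 163/8]
+L2 (α=1/2) → [1545/16, 413/8, 915/16]
+L5 (α=3/7) → [3153/28, 185/2, 2535/28]
rounded: [113, 92, 91]


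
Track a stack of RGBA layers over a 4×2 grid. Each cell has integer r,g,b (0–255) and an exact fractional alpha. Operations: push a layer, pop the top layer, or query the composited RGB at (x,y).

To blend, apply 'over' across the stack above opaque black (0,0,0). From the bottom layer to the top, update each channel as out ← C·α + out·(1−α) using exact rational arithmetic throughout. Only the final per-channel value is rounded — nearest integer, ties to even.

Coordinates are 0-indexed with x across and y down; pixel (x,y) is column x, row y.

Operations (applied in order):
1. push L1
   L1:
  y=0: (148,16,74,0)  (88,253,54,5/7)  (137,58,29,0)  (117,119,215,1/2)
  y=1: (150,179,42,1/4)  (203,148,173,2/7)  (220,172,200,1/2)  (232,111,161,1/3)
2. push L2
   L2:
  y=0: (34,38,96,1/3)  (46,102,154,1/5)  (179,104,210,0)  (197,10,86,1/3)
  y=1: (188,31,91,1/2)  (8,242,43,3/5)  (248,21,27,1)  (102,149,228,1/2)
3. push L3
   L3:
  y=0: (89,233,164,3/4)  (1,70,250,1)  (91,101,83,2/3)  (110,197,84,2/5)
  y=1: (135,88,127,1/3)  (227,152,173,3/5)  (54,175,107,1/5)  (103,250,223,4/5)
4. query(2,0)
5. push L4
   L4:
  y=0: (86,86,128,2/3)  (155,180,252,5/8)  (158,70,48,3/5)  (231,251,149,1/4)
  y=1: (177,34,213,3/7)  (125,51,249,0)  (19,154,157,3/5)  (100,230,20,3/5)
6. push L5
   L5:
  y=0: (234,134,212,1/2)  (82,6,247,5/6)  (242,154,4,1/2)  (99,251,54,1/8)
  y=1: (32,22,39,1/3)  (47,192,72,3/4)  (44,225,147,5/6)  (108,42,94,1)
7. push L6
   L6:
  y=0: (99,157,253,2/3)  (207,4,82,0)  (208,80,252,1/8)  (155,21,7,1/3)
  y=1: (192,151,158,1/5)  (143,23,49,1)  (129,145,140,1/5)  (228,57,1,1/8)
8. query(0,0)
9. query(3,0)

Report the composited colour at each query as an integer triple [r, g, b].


query (2,0) [L1,L2,L3] — begin 0,0,0
L1 α=0: [0, 0, 0]
L2 α=0: [0, 0, 0]
L3 α=2/3: [182/3, 202/3, 166/3]
= [61, 67, 55]

query (0,0) [L1,L2,L3,L4,L5,L6] — begin 0,0,0
+L1 (α=0) → [0, 0, 0]
+L2 (α=1/3) → [34/3, 38/3, 32]
+L3 (α=3/4) → [835/12, 2135/12, 131]
+L4 (α=2/3) → [2899/36, 4199/36, 129]
+L5 (α=1/2) → [11323/72, 9023/72, 341/2]
+L6 (α=2/3) → [25579/216, 31631/216, 451/2]
rounded: [118, 146, 226]

query (3,0) [L1,L2,L3,L4,L5,L6] — begin 0,0,0
after L1 α=1/2: [117/2, 119/2, 215/2]
after L2 α=1/3: [314/3, 43, 301/3]
after L3 α=2/5: [534/5, 523/5, 469/5]
after L4 α=1/4: [2757/20, 706/5, 538/5]
after L5 α=1/8: [21279/160, 6197/40, 1009/10]
after L6 α=1/3: [33679/240, 6617/60, 348/5]
rounded: [140, 110, 70]


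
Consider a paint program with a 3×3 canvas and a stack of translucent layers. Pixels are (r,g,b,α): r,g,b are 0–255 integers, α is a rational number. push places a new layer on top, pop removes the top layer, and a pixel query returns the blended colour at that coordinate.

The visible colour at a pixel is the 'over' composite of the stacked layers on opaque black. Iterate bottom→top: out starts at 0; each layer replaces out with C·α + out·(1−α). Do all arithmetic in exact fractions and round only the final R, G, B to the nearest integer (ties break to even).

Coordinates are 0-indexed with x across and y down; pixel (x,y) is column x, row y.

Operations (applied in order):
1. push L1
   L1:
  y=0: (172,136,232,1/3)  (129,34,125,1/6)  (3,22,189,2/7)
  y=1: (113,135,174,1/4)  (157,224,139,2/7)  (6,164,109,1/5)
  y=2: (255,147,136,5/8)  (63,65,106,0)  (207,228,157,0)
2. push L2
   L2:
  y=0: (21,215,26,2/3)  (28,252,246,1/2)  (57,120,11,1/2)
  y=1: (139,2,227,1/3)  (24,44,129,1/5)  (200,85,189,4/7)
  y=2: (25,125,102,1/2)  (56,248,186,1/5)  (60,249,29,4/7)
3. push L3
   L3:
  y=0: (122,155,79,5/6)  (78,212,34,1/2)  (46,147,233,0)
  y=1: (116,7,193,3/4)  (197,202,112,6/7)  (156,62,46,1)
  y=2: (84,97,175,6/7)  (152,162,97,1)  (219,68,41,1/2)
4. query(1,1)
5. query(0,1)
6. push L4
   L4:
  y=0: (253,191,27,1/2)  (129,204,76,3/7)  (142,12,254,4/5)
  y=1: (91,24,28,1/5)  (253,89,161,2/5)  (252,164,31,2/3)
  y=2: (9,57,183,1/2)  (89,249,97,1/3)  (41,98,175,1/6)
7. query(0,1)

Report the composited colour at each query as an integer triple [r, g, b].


at x=1,y=1 over L1,L2,L3:
+L1 (α=2/7) → [314/7, 64, 278/7]
+L2 (α=1/5) → [1424/35, 60, 403/7]
+L3 (α=6/7) → [42794/245, 1272/7, 5107/49]
rounded: [175, 182, 104]

query (0,1) [L1,L2,L3] — begin 0,0,0
after L1 α=1/4: [113/4, 135/4, 87/2]
after L2 α=1/3: [391/6, 139/6, 314/3]
after L3 α=3/4: [2479/24, 265/24, 2051/12]
= [103, 11, 171]

at x=0,y=1 over L1,L2,L3,L4:
L1 α=1/4: [113/4, 135/4, 87/2]
L2 α=1/3: [391/6, 139/6, 314/3]
L3 α=3/4: [2479/24, 265/24, 2051/12]
L4 α=1/5: [605/6, 409/30, 427/3]
= [101, 14, 142]


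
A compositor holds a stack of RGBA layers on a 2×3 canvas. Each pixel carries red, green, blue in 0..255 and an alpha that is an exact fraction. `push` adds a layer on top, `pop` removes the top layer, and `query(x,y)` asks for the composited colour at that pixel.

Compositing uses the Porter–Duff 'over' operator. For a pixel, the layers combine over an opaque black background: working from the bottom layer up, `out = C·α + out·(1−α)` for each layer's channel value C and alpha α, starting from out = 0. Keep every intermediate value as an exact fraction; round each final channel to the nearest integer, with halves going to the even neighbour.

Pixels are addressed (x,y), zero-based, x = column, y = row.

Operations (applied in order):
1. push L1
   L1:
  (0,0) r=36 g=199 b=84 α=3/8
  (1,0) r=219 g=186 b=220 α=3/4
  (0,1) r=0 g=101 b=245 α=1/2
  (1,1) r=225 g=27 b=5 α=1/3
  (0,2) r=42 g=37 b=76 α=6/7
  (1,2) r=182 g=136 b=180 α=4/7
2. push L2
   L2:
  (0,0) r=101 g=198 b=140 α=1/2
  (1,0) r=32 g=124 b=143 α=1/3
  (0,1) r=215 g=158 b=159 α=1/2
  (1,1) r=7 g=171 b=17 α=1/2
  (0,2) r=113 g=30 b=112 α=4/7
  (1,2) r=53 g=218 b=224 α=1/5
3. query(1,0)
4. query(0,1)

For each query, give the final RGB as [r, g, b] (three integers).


at x=1,y=0 over L1,L2:
after L1 α=3/4: [657/4, 279/2, 165]
after L2 α=1/3: [721/6, 403/3, 473/3]
rounded: [120, 134, 158]

at x=0,y=1 over L1,L2:
L1 α=1/2: [0, 101/2, 245/2]
L2 α=1/2: [215/2, 417/4, 563/4]
= [108, 104, 141]


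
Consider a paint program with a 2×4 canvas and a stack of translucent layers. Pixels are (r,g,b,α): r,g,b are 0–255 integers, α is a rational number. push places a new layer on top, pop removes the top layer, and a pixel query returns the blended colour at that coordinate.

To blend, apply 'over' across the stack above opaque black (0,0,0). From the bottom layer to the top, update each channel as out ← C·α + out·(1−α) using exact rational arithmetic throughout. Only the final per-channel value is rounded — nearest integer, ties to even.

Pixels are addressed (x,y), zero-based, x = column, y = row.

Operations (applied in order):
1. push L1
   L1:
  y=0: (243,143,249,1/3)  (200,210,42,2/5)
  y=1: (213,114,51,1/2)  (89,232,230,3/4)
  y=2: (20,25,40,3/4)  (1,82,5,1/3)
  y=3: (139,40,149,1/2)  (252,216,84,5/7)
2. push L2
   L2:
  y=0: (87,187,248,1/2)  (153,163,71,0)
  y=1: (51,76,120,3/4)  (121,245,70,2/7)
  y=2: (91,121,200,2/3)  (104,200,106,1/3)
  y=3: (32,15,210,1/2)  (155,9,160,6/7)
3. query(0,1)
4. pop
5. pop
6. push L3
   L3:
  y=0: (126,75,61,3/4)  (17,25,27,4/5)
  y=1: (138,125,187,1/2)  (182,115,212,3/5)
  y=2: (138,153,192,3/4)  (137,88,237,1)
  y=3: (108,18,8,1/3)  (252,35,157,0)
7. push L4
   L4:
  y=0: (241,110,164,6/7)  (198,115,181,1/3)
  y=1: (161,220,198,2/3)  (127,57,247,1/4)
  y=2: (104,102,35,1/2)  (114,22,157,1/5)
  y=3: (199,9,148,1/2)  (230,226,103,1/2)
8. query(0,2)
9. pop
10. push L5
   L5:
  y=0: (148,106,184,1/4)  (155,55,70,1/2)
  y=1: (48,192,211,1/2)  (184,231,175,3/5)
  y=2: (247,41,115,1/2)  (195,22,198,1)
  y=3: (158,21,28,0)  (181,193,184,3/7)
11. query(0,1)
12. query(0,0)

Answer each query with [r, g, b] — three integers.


(0,1) stack=L1,L2; from [0,0,0]:
+L1 (α=1/2) → [213/2, 57, 51/2]
+L2 (α=3/4) → [519/8, 285/4, 771/8]
rounded: [65, 71, 96]

(0,2) stack=L3,L4; from [0,0,0]:
after L3 α=3/4: [207/2, 459/4, 144]
after L4 α=1/2: [415/4, 867/8, 179/2]
→ [104, 108, 90]

query (0,1) [L3,L5] — begin 0,0,0
+L3 (α=1/2) → [69, 125/2, 187/2]
+L5 (α=1/2) → [117/2, 509/4, 609/4]
→ [58, 127, 152]

at x=0,y=0 over L3,L5:
after L3 α=3/4: [189/2, 225/4, 183/4]
after L5 α=1/4: [863/8, 1099/16, 1285/16]
= [108, 69, 80]


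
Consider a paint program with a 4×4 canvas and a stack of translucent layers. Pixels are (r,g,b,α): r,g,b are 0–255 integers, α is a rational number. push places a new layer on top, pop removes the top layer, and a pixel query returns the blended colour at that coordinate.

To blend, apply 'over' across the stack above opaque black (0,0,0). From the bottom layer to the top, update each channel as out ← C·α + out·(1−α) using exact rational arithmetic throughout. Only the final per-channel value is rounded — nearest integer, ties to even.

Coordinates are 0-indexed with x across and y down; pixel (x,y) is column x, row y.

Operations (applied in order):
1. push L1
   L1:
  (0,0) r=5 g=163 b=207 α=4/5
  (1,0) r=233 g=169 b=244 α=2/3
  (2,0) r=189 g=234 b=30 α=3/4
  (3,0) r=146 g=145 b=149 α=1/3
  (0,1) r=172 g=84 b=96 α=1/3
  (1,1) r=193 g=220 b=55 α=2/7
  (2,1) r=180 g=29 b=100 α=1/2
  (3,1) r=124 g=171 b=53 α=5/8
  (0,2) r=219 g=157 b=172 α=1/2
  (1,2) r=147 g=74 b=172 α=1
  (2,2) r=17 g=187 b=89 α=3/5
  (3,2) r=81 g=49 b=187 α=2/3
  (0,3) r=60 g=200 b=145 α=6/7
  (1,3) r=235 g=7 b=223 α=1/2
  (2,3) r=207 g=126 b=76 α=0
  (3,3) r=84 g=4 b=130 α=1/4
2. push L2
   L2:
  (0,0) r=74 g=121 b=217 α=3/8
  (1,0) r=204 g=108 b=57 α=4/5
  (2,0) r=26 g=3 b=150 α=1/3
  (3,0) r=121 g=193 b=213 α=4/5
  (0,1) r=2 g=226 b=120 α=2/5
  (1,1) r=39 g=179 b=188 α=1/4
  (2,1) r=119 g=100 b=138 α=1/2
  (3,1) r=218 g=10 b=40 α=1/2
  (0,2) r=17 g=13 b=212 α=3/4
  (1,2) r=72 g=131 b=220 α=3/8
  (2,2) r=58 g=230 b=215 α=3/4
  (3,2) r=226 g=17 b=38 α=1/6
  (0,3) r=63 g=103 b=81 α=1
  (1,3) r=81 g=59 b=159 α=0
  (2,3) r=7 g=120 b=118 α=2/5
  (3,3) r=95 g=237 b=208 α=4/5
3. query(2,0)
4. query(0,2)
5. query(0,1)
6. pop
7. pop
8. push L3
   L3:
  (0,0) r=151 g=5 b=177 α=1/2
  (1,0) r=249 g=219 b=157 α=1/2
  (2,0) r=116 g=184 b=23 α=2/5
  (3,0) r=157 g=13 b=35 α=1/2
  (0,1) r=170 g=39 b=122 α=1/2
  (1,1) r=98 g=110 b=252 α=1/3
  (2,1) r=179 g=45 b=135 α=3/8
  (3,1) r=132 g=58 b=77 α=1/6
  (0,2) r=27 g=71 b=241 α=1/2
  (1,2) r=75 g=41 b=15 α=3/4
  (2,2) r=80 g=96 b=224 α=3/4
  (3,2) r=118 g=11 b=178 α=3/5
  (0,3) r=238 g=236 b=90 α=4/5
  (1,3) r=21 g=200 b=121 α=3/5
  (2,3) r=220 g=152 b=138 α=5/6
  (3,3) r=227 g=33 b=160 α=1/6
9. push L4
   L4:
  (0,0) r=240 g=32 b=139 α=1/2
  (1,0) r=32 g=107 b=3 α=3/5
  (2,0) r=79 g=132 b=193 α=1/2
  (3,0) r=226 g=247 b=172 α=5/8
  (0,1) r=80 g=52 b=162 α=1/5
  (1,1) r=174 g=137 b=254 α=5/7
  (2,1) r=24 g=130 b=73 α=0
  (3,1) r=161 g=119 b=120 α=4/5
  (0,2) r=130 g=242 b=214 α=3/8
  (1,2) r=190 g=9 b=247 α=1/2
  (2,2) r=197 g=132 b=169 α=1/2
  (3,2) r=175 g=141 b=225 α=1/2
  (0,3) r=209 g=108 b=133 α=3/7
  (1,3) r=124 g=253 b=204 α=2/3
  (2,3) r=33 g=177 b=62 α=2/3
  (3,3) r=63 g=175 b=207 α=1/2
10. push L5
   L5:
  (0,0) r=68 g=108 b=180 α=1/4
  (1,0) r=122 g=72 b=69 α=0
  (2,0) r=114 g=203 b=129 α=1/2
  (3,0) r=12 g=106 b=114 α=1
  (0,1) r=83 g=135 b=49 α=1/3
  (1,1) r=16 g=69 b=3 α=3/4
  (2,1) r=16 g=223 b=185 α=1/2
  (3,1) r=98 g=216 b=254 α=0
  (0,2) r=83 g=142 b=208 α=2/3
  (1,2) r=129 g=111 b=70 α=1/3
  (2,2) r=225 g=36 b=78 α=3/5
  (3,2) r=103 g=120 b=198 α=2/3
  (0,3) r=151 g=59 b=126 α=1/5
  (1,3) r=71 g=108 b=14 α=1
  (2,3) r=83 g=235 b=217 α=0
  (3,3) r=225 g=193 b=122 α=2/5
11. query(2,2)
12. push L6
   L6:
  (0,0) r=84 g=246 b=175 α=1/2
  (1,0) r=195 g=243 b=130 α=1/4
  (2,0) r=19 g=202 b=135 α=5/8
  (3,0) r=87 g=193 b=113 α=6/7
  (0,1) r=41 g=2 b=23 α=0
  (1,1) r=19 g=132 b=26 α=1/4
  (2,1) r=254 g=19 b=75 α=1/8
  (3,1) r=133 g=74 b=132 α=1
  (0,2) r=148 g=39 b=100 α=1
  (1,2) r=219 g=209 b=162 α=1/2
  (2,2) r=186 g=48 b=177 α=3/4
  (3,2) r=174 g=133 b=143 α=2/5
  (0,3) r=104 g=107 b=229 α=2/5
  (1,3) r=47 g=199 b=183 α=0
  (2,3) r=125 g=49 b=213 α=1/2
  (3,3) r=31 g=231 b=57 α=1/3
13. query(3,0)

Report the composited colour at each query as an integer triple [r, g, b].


query (2,0) [L1,L2] — begin 0,0,0
L1 α=3/4: [567/4, 351/2, 45/2]
L2 α=1/3: [619/6, 118, 65]
= [103, 118, 65]

(0,2) stack=L1,L2; from [0,0,0]:
after L1 α=1/2: [219/2, 157/2, 86]
after L2 α=3/4: [321/8, 235/8, 361/2]
= [40, 29, 180]

at x=0,y=1 over L1,L2:
+L1 (α=1/3) → [172/3, 28, 32]
+L2 (α=2/5) → [176/5, 536/5, 336/5]
= [35, 107, 67]

(2,2) stack=L3,L4,L5; from [0,0,0]:
+L3 (α=3/4) → [60, 72, 168]
+L4 (α=1/2) → [257/2, 102, 337/2]
+L5 (α=3/5) → [932/5, 312/5, 571/5]
rounded: [186, 62, 114]

(3,0) stack=L3,L4,L5,L6; from [0,0,0]:
L3 α=1/2: [157/2, 13/2, 35/2]
L4 α=5/8: [2731/16, 2509/16, 1825/16]
L5 α=1: [12, 106, 114]
L6 α=6/7: [534/7, 1264/7, 792/7]
→ [76, 181, 113]


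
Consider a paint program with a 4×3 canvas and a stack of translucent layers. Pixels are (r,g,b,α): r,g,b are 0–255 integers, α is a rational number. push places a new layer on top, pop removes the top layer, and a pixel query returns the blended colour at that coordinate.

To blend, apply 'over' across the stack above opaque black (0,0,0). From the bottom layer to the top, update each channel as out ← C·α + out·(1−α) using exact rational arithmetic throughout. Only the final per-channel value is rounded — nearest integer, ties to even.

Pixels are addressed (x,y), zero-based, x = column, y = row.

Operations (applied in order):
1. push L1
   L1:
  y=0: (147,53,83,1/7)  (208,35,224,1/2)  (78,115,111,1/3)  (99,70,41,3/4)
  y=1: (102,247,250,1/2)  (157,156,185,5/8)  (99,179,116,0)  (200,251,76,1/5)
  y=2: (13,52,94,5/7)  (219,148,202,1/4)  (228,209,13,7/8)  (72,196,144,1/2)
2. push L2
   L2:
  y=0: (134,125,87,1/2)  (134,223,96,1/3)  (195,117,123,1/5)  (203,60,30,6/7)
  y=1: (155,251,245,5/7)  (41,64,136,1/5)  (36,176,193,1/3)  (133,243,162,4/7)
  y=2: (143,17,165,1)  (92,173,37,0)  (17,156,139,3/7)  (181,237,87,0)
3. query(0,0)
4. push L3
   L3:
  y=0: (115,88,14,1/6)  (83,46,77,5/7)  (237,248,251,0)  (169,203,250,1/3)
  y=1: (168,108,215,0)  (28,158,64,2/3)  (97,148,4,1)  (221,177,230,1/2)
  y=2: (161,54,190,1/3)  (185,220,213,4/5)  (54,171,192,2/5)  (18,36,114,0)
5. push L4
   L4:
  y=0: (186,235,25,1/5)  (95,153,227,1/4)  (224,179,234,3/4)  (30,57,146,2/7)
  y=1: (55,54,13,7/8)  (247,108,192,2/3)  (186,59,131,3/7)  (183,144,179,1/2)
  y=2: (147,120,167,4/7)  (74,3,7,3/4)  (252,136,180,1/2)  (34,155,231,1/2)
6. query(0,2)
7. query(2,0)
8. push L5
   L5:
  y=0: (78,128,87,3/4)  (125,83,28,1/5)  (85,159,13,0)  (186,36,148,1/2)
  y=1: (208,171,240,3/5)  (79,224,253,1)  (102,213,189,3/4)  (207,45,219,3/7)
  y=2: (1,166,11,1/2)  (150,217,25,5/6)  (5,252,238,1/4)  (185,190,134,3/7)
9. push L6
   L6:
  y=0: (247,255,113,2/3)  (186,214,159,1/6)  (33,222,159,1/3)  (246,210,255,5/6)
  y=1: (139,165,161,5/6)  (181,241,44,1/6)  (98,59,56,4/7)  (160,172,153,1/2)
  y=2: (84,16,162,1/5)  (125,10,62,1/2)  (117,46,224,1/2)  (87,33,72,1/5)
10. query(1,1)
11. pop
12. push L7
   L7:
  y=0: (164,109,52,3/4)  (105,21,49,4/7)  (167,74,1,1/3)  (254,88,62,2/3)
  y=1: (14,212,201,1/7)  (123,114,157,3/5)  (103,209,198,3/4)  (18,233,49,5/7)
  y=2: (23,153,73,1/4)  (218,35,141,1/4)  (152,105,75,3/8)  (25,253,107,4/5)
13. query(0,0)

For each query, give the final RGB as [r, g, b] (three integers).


at x=0,y=0 over L1,L2:
+L1 (α=1/7) → [21, 53/7, 83/7]
+L2 (α=1/2) → [155/2, 464/7, 346/7]
→ [78, 66, 49]

at x=0,y=2 over L1,L2,L3,L4:
after L1 α=5/7: [65/7, 260/7, 470/7]
after L2 α=1: [143, 17, 165]
after L3 α=1/3: [149, 88/3, 520/3]
after L4 α=4/7: [1035/7, 568/7, 1188/7]
rounded: [148, 81, 170]

at x=2,y=0 over L1,L2,L3,L4:
after L1 α=1/3: [26, 115/3, 37]
after L2 α=1/5: [299/5, 811/15, 271/5]
after L3 α=0: [299/5, 811/15, 271/5]
after L4 α=3/4: [3659/20, 4433/30, 3781/20]
rounded: [183, 148, 189]

query (1,1) [L1,L2,L3,L4,L5,L6] — begin 0,0,0
L1 α=5/8: [785/8, 195/2, 925/8]
L2 α=1/5: [867/10, 454/5, 1197/10]
L3 α=2/3: [1427/30, 678/5, 2477/30]
L4 α=2/3: [16247/90, 586/5, 13997/90]
L5 α=1: [79, 224, 253]
L6 α=1/6: [96, 1361/6, 1309/6]
→ [96, 227, 218]

at x=0,y=0 over L1,L2,L3,L4,L5,L7:
after L1 α=1/7: [21, 53/7, 83/7]
after L2 α=1/2: [155/2, 464/7, 346/7]
after L3 α=1/6: [335/4, 1468/21, 914/21]
after L4 α=1/5: [521/5, 10807/105, 4181/105]
after L5 α=3/4: [1691/20, 51127/420, 15793/210]
after L7 α=3/4: [11531/80, 188467/1680, 48553/840]
→ [144, 112, 58]


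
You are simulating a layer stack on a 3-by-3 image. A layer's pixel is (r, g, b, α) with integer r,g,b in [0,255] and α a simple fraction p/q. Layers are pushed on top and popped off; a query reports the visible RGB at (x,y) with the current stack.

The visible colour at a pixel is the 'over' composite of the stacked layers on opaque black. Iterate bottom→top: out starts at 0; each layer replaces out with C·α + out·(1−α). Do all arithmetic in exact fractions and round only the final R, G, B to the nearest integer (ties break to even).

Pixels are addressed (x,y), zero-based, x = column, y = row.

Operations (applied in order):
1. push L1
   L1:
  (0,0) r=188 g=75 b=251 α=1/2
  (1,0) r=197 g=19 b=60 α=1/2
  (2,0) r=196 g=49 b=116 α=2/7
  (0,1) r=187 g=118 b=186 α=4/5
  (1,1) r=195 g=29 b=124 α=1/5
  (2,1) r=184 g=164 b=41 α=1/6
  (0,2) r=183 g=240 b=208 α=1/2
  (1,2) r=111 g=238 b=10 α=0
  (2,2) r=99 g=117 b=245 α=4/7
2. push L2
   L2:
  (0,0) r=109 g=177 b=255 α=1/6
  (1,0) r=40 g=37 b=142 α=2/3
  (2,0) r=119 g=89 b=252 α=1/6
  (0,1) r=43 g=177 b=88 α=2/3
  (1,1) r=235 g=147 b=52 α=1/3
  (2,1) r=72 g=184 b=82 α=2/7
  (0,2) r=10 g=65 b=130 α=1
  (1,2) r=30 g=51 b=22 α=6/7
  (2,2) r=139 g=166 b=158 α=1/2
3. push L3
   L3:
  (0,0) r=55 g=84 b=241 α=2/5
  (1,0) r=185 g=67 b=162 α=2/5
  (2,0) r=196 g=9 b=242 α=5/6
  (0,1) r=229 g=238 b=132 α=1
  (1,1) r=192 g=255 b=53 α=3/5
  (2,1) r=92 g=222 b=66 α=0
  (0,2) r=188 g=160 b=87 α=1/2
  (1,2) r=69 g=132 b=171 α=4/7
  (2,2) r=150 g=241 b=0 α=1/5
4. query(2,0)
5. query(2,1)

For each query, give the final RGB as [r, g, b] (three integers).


query (2,0) [L1,L2,L3] — begin 0,0,0
after L1 α=2/7: [56, 14, 232/7]
after L2 α=1/6: [133/2, 53/2, 1462/21]
after L3 α=5/6: [2093/12, 143/12, 13436/63]
→ [174, 12, 213]

query (2,1) [L1,L2,L3] — begin 0,0,0
L1 α=1/6: [92/3, 82/3, 41/6]
L2 α=2/7: [892/21, 1514/21, 1189/42]
L3 α=0: [892/21, 1514/21, 1189/42]
= [42, 72, 28]


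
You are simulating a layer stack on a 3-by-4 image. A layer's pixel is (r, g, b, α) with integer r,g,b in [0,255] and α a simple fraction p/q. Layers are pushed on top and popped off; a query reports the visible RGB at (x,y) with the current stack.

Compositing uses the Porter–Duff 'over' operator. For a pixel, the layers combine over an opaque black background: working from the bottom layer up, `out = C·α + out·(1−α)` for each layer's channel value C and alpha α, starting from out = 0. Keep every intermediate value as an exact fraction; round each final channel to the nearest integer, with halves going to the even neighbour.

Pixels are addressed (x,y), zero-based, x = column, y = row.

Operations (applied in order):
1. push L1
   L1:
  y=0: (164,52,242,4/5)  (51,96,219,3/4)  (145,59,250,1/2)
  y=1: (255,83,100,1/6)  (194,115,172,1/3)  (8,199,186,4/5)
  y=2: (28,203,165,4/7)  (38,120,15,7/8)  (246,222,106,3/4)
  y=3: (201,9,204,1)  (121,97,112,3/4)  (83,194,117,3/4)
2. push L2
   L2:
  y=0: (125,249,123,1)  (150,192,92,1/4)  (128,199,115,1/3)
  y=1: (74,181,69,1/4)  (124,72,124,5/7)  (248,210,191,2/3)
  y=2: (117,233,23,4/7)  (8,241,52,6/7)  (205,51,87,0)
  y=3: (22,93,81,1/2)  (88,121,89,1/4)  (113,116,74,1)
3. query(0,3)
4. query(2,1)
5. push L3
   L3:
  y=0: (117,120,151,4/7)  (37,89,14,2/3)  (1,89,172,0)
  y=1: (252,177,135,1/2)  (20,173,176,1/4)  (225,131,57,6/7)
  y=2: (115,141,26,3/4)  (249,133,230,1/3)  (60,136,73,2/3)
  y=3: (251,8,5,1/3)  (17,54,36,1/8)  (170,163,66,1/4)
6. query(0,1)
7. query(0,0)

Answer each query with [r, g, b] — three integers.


(0,3) stack=L1,L2; from [0,0,0]:
after L1 α=1: [201, 9, 204]
after L2 α=1/2: [223/2, 51, 285/2]
→ [112, 51, 142]

query (2,1) [L1,L2] — begin 0,0,0
after L1 α=4/5: [32/5, 796/5, 744/5]
after L2 α=2/3: [2512/15, 2896/15, 2654/15]
→ [167, 193, 177]

query (0,1) [L1,L2,L3] — begin 0,0,0
after L1 α=1/6: [85/2, 83/6, 50/3]
after L2 α=1/4: [403/8, 445/8, 119/4]
after L3 α=1/2: [2419/16, 1861/16, 659/8]
rounded: [151, 116, 82]

at x=0,y=0 over L1,L2,L3:
after L1 α=4/5: [656/5, 208/5, 968/5]
after L2 α=1: [125, 249, 123]
after L3 α=4/7: [843/7, 1227/7, 139]
rounded: [120, 175, 139]
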